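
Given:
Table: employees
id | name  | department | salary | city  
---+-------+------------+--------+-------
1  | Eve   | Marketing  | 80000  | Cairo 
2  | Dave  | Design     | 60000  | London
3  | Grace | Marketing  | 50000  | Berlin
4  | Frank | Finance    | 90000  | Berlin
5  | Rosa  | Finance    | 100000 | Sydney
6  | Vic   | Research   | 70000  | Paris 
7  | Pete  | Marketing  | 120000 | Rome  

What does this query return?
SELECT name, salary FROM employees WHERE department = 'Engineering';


Filtering: department = 'Engineering'
Matching rows: 0

Empty result set (0 rows)


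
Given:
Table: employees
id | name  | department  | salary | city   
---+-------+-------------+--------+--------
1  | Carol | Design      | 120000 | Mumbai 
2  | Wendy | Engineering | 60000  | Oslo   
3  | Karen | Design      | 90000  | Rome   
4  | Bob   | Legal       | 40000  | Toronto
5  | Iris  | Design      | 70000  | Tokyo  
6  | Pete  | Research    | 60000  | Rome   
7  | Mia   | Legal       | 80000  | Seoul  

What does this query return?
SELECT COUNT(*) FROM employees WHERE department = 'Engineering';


Counting rows where department = 'Engineering'
  Wendy -> MATCH


1


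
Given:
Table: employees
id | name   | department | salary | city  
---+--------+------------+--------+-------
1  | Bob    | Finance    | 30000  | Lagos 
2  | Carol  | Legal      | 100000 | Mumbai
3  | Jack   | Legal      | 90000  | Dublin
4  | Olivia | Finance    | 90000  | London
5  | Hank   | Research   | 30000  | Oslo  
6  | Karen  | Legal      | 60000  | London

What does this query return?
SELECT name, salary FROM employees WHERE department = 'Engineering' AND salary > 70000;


Filtering: department = 'Engineering' AND salary > 70000
Matching: 0 rows

Empty result set (0 rows)


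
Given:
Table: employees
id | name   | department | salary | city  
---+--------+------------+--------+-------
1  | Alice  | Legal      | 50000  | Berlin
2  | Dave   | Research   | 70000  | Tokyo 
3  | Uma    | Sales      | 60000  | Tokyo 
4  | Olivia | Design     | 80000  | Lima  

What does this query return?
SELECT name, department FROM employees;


Projecting columns: name, department

4 rows:
Alice, Legal
Dave, Research
Uma, Sales
Olivia, Design


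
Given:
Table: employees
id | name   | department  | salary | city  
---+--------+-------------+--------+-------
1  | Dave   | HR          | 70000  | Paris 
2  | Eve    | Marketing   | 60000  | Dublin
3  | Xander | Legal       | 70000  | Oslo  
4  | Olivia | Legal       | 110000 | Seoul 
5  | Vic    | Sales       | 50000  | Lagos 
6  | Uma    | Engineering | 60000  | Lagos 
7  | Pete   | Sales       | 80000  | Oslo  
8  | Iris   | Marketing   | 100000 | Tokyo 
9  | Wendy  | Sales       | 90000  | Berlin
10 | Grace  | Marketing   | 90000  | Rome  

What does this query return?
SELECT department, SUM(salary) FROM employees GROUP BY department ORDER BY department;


Summing salary within each department:
  Engineering: 60000 = 60000
  HR: 70000 = 70000
  Legal: 70000 + 110000 = 180000
  Marketing: 60000 + 100000 + 90000 = 250000
  Sales: 50000 + 80000 + 90000 = 220000


5 groups:
Engineering, 60000
HR, 70000
Legal, 180000
Marketing, 250000
Sales, 220000


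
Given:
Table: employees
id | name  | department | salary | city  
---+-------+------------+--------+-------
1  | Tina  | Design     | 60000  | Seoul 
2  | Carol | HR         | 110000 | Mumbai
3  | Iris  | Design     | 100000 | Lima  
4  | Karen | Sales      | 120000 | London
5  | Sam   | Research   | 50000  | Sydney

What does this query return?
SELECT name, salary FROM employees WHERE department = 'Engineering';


Filtering: department = 'Engineering'
Matching rows: 0

Empty result set (0 rows)


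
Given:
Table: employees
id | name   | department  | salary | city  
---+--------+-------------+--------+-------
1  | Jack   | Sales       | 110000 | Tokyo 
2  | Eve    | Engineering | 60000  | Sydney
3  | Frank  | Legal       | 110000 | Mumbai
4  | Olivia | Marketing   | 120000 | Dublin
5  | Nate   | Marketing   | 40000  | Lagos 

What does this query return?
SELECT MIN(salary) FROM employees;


Salaries: 110000, 60000, 110000, 120000, 40000
MIN = 40000

40000


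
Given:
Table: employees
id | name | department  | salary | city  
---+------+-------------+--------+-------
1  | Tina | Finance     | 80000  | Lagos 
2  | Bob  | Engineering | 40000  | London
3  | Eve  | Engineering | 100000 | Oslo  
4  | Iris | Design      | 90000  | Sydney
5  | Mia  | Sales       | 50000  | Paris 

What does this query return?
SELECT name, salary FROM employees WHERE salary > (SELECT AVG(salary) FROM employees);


Subquery: AVG(salary) = 72000.0
Filtering: salary > 72000.0
  Tina (80000) -> MATCH
  Eve (100000) -> MATCH
  Iris (90000) -> MATCH


3 rows:
Tina, 80000
Eve, 100000
Iris, 90000


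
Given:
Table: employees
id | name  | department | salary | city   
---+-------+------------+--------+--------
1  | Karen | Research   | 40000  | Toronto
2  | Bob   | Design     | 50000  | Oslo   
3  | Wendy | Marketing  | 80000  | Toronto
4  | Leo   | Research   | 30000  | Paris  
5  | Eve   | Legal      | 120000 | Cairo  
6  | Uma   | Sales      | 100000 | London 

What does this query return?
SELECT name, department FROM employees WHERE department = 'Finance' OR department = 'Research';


Filtering: department = 'Finance' OR 'Research'
Matching: 2 rows

2 rows:
Karen, Research
Leo, Research


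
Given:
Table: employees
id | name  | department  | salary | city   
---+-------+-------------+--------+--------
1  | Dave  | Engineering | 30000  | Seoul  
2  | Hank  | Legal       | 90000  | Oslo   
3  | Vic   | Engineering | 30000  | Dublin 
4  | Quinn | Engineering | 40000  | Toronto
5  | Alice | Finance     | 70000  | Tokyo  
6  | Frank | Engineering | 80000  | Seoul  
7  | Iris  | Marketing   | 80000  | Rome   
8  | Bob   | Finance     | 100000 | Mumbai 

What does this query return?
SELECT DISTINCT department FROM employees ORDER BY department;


All 'department' values (row order): Engineering, Legal, Engineering, Engineering, Finance, Engineering, Marketing, Finance
Removing duplicates leaves 4 unique value(s).

4 values:
Engineering
Finance
Legal
Marketing


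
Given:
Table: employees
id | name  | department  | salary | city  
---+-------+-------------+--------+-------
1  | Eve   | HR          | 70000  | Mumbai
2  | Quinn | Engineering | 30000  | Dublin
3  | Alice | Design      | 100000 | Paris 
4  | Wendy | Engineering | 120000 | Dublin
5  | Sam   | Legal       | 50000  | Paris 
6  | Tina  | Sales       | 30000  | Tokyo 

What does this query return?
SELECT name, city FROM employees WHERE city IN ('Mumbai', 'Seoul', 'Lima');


Filtering: city IN ('Mumbai', 'Seoul', 'Lima')
Matching: 1 rows

1 rows:
Eve, Mumbai


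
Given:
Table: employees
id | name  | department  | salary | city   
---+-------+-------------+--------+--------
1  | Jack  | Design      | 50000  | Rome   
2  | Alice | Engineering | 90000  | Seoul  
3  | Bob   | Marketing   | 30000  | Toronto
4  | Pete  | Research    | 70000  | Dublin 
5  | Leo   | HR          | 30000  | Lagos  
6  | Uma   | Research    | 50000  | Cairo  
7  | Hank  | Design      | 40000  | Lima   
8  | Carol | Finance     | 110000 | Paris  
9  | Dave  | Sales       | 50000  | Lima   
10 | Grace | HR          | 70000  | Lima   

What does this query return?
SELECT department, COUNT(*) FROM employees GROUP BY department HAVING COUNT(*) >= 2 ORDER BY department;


Groups with count >= 2:
  Design: 2 -> PASS
  HR: 2 -> PASS
  Research: 2 -> PASS
  Engineering: 1 -> filtered out
  Finance: 1 -> filtered out
  Marketing: 1 -> filtered out
  Sales: 1 -> filtered out


3 groups:
Design, 2
HR, 2
Research, 2


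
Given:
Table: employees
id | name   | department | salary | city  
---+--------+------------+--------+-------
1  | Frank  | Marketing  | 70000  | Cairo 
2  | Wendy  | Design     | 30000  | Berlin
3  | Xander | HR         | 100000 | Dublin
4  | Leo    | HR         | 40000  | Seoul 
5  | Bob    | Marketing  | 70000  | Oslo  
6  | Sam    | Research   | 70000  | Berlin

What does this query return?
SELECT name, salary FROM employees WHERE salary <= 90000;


Filtering: salary <= 90000
Matching: 5 rows

5 rows:
Frank, 70000
Wendy, 30000
Leo, 40000
Bob, 70000
Sam, 70000


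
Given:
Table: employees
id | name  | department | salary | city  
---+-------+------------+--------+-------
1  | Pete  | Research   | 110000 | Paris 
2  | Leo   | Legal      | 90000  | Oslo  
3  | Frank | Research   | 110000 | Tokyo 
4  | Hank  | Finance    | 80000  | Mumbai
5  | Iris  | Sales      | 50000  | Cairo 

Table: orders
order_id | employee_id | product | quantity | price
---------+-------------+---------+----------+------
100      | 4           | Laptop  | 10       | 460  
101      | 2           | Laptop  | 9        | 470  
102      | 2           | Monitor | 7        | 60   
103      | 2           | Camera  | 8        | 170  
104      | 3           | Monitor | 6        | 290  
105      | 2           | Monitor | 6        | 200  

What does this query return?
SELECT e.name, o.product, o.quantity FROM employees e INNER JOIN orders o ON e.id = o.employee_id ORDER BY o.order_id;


Joining employees.id = orders.employee_id:
  employee Hank (id=4) -> order Laptop
  employee Leo (id=2) -> order Laptop
  employee Leo (id=2) -> order Monitor
  employee Leo (id=2) -> order Camera
  employee Frank (id=3) -> order Monitor
  employee Leo (id=2) -> order Monitor


6 rows:
Hank, Laptop, 10
Leo, Laptop, 9
Leo, Monitor, 7
Leo, Camera, 8
Frank, Monitor, 6
Leo, Monitor, 6


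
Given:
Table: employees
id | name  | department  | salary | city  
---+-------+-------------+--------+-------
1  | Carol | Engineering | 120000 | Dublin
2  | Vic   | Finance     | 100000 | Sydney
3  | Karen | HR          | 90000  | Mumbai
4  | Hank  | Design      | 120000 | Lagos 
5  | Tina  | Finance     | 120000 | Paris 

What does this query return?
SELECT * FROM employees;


SELECT * returns all 5 rows with all columns

5 rows:
1, Carol, Engineering, 120000, Dublin
2, Vic, Finance, 100000, Sydney
3, Karen, HR, 90000, Mumbai
4, Hank, Design, 120000, Lagos
5, Tina, Finance, 120000, Paris


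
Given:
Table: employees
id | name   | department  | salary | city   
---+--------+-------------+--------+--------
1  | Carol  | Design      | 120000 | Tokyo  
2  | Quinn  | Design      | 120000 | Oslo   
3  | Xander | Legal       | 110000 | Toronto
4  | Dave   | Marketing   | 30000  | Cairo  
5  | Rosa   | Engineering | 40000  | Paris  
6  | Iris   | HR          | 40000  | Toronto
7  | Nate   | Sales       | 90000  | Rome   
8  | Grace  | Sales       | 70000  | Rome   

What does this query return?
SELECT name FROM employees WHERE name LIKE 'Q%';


LIKE 'Q%' matches names starting with 'Q'
Matching: 1

1 rows:
Quinn


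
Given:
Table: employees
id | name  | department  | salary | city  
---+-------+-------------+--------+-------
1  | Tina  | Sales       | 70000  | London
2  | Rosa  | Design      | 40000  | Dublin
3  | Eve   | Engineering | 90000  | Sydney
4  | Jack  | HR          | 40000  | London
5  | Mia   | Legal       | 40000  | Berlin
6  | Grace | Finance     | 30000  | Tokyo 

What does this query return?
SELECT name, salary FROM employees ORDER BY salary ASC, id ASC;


Sorting by salary ASC, then id ASC for ties

6 rows:
Grace, 30000
Rosa, 40000
Jack, 40000
Mia, 40000
Tina, 70000
Eve, 90000


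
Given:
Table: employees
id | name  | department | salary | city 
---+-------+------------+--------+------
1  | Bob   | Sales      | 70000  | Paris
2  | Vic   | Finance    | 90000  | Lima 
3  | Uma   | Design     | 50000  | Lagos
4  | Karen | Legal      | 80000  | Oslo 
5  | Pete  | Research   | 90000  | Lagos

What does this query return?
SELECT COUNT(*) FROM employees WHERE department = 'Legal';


Counting rows where department = 'Legal'
  Karen -> MATCH


1


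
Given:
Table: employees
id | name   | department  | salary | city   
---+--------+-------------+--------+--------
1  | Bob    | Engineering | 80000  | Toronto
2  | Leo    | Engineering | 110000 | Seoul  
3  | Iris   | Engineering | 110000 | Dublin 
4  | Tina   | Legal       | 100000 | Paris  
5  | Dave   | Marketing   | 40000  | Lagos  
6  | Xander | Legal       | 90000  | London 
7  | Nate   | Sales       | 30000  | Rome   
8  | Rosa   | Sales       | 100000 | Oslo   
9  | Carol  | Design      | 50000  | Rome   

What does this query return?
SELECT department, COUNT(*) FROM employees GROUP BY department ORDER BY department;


Assigning each row to its department group:
  Bob -> Engineering
  Leo -> Engineering
  Iris -> Engineering
  Tina -> Legal
  Dave -> Marketing
  Xander -> Legal
  Nate -> Sales
  Rosa -> Sales
  Carol -> Design


5 groups:
Design, 1
Engineering, 3
Legal, 2
Marketing, 1
Sales, 2


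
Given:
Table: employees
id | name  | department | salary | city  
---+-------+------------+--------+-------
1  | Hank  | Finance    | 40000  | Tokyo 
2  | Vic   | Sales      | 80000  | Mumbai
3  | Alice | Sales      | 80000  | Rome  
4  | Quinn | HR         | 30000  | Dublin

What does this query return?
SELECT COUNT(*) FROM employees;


COUNT(*) counts all rows

4


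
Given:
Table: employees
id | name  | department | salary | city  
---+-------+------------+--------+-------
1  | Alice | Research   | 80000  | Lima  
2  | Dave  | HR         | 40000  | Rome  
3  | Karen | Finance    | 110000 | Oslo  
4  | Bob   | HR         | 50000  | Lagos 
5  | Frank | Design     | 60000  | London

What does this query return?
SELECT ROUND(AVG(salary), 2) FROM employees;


SUM(salary) = 340000
COUNT = 5
ROUND(AVG, 2) = ROUND(340000 / 5, 2) = 68000.0

68000.0


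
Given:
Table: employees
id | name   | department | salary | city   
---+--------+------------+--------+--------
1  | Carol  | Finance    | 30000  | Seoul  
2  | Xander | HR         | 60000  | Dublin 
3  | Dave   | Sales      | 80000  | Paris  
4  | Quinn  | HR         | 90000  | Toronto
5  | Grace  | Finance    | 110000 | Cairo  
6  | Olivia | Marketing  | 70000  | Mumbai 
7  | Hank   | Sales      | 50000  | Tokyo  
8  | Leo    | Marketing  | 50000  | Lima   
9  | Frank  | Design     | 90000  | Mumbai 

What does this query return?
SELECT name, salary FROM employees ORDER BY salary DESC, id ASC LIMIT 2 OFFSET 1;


Sort by salary DESC (id ASC tiebreak), then skip 1 and take 2
Rows 2 through 3

2 rows:
Quinn, 90000
Frank, 90000


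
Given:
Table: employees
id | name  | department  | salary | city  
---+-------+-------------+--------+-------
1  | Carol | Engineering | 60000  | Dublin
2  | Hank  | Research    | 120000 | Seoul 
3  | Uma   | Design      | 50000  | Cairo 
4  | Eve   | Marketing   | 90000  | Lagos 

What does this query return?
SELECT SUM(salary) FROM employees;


SUM(salary) = 60000 + 120000 + 50000 + 90000 = 320000

320000


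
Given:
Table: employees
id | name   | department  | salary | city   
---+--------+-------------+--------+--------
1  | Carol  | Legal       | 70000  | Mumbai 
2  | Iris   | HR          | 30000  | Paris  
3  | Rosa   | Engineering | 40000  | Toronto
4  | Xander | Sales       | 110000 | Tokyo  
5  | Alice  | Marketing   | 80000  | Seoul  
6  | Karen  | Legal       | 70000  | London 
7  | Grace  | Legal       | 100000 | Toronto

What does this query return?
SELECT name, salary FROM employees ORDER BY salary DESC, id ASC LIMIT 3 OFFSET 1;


Sort by salary DESC (id ASC tiebreak), then skip 1 and take 3
Rows 2 through 4

3 rows:
Grace, 100000
Alice, 80000
Carol, 70000


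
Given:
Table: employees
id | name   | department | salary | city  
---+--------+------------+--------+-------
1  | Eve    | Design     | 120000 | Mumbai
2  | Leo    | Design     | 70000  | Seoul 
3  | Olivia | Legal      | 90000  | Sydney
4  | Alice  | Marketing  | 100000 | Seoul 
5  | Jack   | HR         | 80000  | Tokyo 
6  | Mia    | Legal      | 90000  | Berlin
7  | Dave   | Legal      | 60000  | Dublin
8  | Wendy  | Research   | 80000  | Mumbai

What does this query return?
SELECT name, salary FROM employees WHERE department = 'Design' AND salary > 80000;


Filtering: department = 'Design' AND salary > 80000
Matching: 1 rows

1 rows:
Eve, 120000


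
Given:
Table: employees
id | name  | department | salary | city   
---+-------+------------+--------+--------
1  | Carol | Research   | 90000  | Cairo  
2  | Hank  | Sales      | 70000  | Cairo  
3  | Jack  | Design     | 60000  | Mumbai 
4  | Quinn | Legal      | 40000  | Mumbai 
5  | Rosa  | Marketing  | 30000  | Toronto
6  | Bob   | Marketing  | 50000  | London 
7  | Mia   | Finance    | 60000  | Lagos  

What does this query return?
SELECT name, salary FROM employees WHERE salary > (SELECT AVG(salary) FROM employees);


Subquery: AVG(salary) = 57142.86
Filtering: salary > 57142.86
  Carol (90000) -> MATCH
  Hank (70000) -> MATCH
  Jack (60000) -> MATCH
  Mia (60000) -> MATCH


4 rows:
Carol, 90000
Hank, 70000
Jack, 60000
Mia, 60000


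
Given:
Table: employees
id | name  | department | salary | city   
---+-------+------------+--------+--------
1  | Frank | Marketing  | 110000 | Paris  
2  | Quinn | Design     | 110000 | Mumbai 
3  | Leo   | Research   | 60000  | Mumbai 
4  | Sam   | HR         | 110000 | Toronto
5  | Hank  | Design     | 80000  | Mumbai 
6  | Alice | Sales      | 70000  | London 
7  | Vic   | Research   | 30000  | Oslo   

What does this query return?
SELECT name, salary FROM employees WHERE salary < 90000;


Filtering: salary < 90000
Matching: 4 rows

4 rows:
Leo, 60000
Hank, 80000
Alice, 70000
Vic, 30000


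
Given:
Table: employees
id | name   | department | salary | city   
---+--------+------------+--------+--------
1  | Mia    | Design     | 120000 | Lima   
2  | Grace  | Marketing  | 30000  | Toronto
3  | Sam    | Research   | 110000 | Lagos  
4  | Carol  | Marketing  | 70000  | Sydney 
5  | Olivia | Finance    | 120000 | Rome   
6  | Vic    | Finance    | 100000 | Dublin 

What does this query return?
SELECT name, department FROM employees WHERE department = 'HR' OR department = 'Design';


Filtering: department = 'HR' OR 'Design'
Matching: 1 rows

1 rows:
Mia, Design


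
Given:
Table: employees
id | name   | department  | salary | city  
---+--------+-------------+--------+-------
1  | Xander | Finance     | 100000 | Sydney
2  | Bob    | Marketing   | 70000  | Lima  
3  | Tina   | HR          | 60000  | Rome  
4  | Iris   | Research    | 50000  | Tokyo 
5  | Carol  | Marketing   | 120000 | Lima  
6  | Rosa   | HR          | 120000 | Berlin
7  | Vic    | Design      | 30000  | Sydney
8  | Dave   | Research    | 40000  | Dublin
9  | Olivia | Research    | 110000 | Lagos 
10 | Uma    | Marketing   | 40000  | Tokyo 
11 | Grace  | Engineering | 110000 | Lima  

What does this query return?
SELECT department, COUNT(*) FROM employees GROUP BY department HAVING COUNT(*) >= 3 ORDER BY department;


Groups with count >= 3:
  Marketing: 3 -> PASS
  Research: 3 -> PASS
  Design: 1 -> filtered out
  Engineering: 1 -> filtered out
  Finance: 1 -> filtered out
  HR: 2 -> filtered out


2 groups:
Marketing, 3
Research, 3


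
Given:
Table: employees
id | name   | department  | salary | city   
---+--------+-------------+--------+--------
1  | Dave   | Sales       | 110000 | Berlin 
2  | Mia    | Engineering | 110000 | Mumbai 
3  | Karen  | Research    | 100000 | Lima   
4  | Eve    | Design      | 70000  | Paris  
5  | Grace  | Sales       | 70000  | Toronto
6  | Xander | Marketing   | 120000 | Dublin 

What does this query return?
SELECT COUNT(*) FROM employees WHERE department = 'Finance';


Counting rows where department = 'Finance'


0


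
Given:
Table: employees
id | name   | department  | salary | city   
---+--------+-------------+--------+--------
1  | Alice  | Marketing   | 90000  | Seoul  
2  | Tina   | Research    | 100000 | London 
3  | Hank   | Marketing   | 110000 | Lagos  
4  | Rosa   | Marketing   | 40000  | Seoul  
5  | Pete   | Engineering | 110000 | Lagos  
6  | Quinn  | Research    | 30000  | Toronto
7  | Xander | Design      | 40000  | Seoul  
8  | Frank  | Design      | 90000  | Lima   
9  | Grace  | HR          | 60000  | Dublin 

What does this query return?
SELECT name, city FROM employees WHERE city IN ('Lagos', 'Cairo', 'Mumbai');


Filtering: city IN ('Lagos', 'Cairo', 'Mumbai')
Matching: 2 rows

2 rows:
Hank, Lagos
Pete, Lagos


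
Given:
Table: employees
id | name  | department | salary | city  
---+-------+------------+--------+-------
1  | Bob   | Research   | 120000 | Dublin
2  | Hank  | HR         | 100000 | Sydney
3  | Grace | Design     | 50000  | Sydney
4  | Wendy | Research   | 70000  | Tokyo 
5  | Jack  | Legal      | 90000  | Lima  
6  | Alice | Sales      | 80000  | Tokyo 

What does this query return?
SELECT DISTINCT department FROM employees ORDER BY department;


All 'department' values (row order): Research, HR, Design, Research, Legal, Sales
Removing duplicates leaves 5 unique value(s).

5 values:
Design
HR
Legal
Research
Sales


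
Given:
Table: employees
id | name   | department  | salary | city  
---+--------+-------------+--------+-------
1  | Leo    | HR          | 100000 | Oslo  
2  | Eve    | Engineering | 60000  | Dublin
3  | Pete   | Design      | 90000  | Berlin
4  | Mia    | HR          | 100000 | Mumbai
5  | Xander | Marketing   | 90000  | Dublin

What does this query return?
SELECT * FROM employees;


SELECT * returns all 5 rows with all columns

5 rows:
1, Leo, HR, 100000, Oslo
2, Eve, Engineering, 60000, Dublin
3, Pete, Design, 90000, Berlin
4, Mia, HR, 100000, Mumbai
5, Xander, Marketing, 90000, Dublin


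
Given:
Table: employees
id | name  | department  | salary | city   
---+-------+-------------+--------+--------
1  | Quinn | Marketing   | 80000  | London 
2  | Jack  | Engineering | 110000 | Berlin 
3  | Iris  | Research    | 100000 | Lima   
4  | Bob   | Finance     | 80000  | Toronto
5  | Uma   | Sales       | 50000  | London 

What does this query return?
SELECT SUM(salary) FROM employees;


SUM(salary) = 80000 + 110000 + 100000 + 80000 + 50000 = 420000

420000


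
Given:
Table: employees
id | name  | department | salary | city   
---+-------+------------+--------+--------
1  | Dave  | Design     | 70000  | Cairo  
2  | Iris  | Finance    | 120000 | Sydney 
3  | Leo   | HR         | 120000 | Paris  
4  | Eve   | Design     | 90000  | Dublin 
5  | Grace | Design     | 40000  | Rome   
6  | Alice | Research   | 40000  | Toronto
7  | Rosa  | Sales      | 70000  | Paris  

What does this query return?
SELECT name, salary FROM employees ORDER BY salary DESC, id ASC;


Sorting by salary DESC, then id ASC for ties

7 rows:
Iris, 120000
Leo, 120000
Eve, 90000
Dave, 70000
Rosa, 70000
Grace, 40000
Alice, 40000


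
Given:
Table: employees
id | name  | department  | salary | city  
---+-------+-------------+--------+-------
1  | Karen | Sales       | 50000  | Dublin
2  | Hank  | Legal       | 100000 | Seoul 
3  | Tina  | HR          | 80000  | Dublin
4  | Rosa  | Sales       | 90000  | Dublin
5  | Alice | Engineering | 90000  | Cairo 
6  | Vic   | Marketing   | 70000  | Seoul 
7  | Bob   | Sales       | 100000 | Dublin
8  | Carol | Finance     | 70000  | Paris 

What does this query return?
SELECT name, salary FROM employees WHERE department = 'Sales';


Filtering: department = 'Sales'
Matching rows: 3

3 rows:
Karen, 50000
Rosa, 90000
Bob, 100000


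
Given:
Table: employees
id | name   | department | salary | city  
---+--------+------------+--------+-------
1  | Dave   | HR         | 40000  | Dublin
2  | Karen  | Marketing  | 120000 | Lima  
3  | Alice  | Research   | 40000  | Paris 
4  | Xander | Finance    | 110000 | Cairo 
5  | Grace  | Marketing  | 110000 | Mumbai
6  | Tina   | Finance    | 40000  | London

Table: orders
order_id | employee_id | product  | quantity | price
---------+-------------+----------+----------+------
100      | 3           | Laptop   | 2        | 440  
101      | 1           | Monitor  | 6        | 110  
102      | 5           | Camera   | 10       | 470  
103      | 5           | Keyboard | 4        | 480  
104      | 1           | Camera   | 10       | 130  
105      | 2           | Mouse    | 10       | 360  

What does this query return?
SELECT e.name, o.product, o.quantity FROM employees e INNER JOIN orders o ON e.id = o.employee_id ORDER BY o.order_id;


Joining employees.id = orders.employee_id:
  employee Alice (id=3) -> order Laptop
  employee Dave (id=1) -> order Monitor
  employee Grace (id=5) -> order Camera
  employee Grace (id=5) -> order Keyboard
  employee Dave (id=1) -> order Camera
  employee Karen (id=2) -> order Mouse


6 rows:
Alice, Laptop, 2
Dave, Monitor, 6
Grace, Camera, 10
Grace, Keyboard, 4
Dave, Camera, 10
Karen, Mouse, 10


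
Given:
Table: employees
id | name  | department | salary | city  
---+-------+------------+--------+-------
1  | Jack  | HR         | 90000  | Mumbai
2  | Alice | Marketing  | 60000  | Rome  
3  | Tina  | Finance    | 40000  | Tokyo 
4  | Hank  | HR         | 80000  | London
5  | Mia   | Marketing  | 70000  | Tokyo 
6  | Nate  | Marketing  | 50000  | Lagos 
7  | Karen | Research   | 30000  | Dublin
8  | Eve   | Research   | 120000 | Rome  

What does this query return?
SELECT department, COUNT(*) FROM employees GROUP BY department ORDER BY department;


Assigning each row to its department group:
  Jack -> HR
  Alice -> Marketing
  Tina -> Finance
  Hank -> HR
  Mia -> Marketing
  Nate -> Marketing
  Karen -> Research
  Eve -> Research


4 groups:
Finance, 1
HR, 2
Marketing, 3
Research, 2


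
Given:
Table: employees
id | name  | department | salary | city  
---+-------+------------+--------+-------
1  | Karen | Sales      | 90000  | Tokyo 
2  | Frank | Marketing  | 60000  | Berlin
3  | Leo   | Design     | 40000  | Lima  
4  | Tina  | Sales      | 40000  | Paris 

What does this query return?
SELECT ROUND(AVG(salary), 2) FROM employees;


SUM(salary) = 230000
COUNT = 4
ROUND(AVG, 2) = ROUND(230000 / 4, 2) = 57500.0

57500.0


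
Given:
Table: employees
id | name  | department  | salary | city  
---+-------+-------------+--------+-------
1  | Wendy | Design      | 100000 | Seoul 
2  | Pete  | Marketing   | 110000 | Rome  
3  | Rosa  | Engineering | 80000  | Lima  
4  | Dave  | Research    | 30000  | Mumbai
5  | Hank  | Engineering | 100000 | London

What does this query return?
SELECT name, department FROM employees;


Projecting columns: name, department

5 rows:
Wendy, Design
Pete, Marketing
Rosa, Engineering
Dave, Research
Hank, Engineering


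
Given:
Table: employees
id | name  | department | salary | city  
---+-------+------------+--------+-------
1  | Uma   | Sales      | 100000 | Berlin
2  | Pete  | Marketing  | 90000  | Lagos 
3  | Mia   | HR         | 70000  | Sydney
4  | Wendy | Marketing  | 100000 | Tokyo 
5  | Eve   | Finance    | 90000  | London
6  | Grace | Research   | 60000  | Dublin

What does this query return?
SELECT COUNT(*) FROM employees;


COUNT(*) counts all rows

6


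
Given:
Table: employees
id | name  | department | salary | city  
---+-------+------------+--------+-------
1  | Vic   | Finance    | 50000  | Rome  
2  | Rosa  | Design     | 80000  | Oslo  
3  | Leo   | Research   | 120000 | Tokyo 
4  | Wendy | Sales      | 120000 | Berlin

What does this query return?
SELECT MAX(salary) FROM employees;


Salaries: 50000, 80000, 120000, 120000
MAX = 120000

120000


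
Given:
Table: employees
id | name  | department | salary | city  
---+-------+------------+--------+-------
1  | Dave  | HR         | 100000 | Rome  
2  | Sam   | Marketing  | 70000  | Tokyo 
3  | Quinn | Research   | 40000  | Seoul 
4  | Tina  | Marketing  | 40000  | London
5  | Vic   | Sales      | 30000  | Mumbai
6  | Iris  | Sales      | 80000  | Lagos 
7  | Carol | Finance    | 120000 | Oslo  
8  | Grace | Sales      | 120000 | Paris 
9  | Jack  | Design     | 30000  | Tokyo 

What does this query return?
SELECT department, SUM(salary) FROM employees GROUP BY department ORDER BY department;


Summing salary within each department:
  Design: 30000 = 30000
  Finance: 120000 = 120000
  HR: 100000 = 100000
  Marketing: 70000 + 40000 = 110000
  Research: 40000 = 40000
  Sales: 30000 + 80000 + 120000 = 230000


6 groups:
Design, 30000
Finance, 120000
HR, 100000
Marketing, 110000
Research, 40000
Sales, 230000


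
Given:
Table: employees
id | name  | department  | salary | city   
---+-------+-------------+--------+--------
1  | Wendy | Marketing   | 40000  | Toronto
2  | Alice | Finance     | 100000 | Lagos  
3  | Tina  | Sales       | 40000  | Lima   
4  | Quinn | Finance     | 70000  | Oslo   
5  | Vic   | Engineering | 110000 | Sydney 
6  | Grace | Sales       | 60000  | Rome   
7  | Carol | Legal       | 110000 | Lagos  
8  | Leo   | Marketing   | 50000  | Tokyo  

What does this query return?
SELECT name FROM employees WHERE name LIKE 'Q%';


LIKE 'Q%' matches names starting with 'Q'
Matching: 1

1 rows:
Quinn


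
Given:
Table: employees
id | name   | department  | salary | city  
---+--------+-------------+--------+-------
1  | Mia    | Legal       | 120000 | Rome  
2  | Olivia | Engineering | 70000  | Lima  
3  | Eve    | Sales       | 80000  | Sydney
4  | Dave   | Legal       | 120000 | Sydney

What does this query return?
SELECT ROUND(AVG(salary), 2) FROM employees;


SUM(salary) = 390000
COUNT = 4
ROUND(AVG, 2) = ROUND(390000 / 4, 2) = 97500.0

97500.0


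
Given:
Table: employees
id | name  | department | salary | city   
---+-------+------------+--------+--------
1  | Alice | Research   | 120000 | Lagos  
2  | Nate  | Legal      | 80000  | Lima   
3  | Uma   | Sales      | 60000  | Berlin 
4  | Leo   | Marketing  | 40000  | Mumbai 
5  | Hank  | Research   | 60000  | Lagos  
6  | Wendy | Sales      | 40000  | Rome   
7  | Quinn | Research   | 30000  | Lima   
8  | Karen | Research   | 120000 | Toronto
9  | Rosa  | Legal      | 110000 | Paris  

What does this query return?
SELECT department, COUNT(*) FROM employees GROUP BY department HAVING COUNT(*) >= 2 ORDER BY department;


Groups with count >= 2:
  Legal: 2 -> PASS
  Research: 4 -> PASS
  Sales: 2 -> PASS
  Marketing: 1 -> filtered out


3 groups:
Legal, 2
Research, 4
Sales, 2


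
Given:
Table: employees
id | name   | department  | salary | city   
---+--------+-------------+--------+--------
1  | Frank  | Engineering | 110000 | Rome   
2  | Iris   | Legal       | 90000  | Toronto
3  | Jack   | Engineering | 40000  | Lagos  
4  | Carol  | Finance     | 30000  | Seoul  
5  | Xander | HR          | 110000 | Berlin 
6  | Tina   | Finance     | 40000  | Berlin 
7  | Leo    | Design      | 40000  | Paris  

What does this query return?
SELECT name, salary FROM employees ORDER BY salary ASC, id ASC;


Sorting by salary ASC, then id ASC for ties

7 rows:
Carol, 30000
Jack, 40000
Tina, 40000
Leo, 40000
Iris, 90000
Frank, 110000
Xander, 110000


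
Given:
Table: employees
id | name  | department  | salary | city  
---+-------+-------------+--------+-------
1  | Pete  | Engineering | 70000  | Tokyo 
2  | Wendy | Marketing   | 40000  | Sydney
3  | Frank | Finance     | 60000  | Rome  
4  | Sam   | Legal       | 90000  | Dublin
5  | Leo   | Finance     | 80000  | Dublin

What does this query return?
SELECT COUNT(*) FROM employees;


COUNT(*) counts all rows

5


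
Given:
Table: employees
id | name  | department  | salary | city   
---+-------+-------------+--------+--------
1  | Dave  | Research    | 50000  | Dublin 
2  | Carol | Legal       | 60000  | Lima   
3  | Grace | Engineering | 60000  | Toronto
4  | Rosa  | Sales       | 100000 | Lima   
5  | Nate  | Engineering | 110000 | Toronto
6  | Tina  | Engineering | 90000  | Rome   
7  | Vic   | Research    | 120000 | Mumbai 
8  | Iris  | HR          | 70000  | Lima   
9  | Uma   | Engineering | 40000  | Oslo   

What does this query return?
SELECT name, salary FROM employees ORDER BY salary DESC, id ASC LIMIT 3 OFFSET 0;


Sort by salary DESC (id ASC tiebreak), then skip 0 and take 3
Rows 1 through 3

3 rows:
Vic, 120000
Nate, 110000
Rosa, 100000


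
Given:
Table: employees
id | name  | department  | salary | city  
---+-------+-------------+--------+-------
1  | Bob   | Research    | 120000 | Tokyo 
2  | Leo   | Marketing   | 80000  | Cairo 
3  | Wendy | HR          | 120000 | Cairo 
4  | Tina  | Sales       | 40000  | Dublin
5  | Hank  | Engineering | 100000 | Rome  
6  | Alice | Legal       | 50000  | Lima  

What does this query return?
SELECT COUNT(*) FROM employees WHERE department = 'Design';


Counting rows where department = 'Design'


0


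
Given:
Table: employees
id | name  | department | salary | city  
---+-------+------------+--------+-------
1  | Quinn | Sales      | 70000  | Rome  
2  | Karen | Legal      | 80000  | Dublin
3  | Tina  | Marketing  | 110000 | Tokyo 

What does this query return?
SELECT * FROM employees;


SELECT * returns all 3 rows with all columns

3 rows:
1, Quinn, Sales, 70000, Rome
2, Karen, Legal, 80000, Dublin
3, Tina, Marketing, 110000, Tokyo


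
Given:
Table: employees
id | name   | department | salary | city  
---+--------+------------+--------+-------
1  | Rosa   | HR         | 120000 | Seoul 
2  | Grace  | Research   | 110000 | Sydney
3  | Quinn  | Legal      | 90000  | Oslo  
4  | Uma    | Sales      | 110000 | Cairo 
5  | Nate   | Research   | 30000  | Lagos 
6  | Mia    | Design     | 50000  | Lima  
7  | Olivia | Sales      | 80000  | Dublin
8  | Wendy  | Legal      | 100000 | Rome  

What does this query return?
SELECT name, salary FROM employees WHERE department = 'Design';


Filtering: department = 'Design'
Matching rows: 1

1 rows:
Mia, 50000


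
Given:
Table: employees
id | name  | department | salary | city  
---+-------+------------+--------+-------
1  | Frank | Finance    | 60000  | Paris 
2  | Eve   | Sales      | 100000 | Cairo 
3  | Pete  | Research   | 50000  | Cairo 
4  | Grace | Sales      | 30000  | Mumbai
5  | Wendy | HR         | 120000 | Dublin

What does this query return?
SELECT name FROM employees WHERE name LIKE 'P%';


LIKE 'P%' matches names starting with 'P'
Matching: 1

1 rows:
Pete


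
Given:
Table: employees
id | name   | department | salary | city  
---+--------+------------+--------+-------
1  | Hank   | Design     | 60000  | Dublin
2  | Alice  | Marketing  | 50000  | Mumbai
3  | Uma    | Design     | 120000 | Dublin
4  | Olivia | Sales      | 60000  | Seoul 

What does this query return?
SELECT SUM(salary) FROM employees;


SUM(salary) = 60000 + 50000 + 120000 + 60000 = 290000

290000


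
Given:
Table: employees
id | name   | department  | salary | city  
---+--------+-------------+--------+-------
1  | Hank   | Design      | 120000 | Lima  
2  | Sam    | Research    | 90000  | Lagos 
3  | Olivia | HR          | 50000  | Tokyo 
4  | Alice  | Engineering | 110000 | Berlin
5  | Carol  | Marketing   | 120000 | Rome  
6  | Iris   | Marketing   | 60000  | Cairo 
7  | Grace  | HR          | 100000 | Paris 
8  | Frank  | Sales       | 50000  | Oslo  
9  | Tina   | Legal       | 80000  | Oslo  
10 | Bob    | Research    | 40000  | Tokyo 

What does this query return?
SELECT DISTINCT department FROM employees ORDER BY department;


All 'department' values (row order): Design, Research, HR, Engineering, Marketing, Marketing, HR, Sales, Legal, Research
Removing duplicates leaves 7 unique value(s).

7 values:
Design
Engineering
HR
Legal
Marketing
Research
Sales


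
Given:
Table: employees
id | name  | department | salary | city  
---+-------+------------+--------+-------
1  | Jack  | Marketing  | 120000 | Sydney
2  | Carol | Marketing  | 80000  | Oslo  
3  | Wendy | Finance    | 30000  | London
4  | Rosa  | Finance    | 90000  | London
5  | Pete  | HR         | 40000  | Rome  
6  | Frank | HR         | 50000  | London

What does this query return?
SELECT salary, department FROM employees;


Projecting columns: salary, department

6 rows:
120000, Marketing
80000, Marketing
30000, Finance
90000, Finance
40000, HR
50000, HR


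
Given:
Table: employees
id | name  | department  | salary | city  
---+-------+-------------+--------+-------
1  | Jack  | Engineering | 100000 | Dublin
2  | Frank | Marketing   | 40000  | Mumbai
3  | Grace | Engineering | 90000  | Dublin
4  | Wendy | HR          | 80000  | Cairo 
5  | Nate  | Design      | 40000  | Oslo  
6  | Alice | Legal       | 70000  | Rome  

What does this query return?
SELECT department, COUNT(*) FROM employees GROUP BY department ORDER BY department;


Assigning each row to its department group:
  Jack -> Engineering
  Frank -> Marketing
  Grace -> Engineering
  Wendy -> HR
  Nate -> Design
  Alice -> Legal


5 groups:
Design, 1
Engineering, 2
HR, 1
Legal, 1
Marketing, 1


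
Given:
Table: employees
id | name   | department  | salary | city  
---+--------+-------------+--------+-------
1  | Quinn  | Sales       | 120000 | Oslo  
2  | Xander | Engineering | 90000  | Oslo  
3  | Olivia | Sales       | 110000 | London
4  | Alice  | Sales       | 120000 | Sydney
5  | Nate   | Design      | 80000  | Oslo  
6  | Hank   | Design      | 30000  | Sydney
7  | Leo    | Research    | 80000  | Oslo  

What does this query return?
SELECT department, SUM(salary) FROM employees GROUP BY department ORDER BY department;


Summing salary within each department:
  Design: 80000 + 30000 = 110000
  Engineering: 90000 = 90000
  Research: 80000 = 80000
  Sales: 120000 + 110000 + 120000 = 350000


4 groups:
Design, 110000
Engineering, 90000
Research, 80000
Sales, 350000


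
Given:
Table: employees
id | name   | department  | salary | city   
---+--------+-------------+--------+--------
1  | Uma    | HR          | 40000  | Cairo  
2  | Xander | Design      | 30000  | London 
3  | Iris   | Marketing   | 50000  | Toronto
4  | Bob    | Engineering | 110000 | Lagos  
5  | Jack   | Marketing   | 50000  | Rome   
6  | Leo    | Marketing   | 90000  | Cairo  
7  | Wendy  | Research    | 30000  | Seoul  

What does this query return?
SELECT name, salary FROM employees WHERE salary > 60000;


Filtering: salary > 60000
Matching: 2 rows

2 rows:
Bob, 110000
Leo, 90000


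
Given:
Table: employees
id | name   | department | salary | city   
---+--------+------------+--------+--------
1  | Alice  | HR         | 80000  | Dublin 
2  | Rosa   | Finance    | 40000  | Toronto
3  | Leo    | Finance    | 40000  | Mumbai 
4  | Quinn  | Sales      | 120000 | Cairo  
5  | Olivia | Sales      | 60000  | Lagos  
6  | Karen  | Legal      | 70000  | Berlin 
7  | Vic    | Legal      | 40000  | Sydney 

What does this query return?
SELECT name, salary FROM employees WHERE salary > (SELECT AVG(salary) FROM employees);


Subquery: AVG(salary) = 64285.71
Filtering: salary > 64285.71
  Alice (80000) -> MATCH
  Quinn (120000) -> MATCH
  Karen (70000) -> MATCH


3 rows:
Alice, 80000
Quinn, 120000
Karen, 70000


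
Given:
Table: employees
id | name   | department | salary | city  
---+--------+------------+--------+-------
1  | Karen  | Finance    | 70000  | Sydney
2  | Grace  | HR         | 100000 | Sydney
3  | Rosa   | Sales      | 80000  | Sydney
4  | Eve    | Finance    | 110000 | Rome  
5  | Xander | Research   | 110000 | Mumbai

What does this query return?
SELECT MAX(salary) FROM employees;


Salaries: 70000, 100000, 80000, 110000, 110000
MAX = 110000

110000


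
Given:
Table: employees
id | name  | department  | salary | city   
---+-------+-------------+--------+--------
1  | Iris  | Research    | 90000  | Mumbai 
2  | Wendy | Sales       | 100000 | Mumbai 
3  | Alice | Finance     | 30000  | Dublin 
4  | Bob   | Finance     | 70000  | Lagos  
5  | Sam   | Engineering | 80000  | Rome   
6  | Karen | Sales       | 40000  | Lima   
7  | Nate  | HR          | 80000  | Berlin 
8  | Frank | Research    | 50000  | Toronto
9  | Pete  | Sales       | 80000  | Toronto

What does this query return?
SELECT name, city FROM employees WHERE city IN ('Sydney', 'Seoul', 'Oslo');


Filtering: city IN ('Sydney', 'Seoul', 'Oslo')
Matching: 0 rows

Empty result set (0 rows)


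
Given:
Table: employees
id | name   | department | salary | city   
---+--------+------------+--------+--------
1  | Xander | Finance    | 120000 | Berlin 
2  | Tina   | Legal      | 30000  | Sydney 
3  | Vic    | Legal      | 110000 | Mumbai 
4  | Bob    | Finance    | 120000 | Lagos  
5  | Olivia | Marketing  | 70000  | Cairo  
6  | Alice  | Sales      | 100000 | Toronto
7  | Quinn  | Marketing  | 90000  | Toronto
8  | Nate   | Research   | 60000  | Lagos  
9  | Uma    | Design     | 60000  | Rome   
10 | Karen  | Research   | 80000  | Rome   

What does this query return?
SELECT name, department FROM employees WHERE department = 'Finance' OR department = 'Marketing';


Filtering: department = 'Finance' OR 'Marketing'
Matching: 4 rows

4 rows:
Xander, Finance
Bob, Finance
Olivia, Marketing
Quinn, Marketing
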